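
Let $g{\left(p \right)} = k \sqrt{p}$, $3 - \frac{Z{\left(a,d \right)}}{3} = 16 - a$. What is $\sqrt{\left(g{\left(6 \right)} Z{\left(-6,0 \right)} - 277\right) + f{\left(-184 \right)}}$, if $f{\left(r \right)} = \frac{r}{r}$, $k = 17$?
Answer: $\sqrt{-276 - 969 \sqrt{6}} \approx 51.474 i$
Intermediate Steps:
$f{\left(r \right)} = 1$
$Z{\left(a,d \right)} = -39 + 3 a$ ($Z{\left(a,d \right)} = 9 - 3 \left(16 - a\right) = 9 + \left(-48 + 3 a\right) = -39 + 3 a$)
$g{\left(p \right)} = 17 \sqrt{p}$
$\sqrt{\left(g{\left(6 \right)} Z{\left(-6,0 \right)} - 277\right) + f{\left(-184 \right)}} = \sqrt{\left(17 \sqrt{6} \left(-39 + 3 \left(-6\right)\right) - 277\right) + 1} = \sqrt{\left(17 \sqrt{6} \left(-39 - 18\right) - 277\right) + 1} = \sqrt{\left(17 \sqrt{6} \left(-57\right) - 277\right) + 1} = \sqrt{\left(- 969 \sqrt{6} - 277\right) + 1} = \sqrt{\left(-277 - 969 \sqrt{6}\right) + 1} = \sqrt{-276 - 969 \sqrt{6}}$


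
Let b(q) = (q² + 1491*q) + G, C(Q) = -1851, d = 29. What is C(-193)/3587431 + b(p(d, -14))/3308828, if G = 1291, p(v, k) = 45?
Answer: 246469963513/11870192140868 ≈ 0.020764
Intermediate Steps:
b(q) = 1291 + q² + 1491*q (b(q) = (q² + 1491*q) + 1291 = 1291 + q² + 1491*q)
C(-193)/3587431 + b(p(d, -14))/3308828 = -1851/3587431 + (1291 + 45² + 1491*45)/3308828 = -1851*1/3587431 + (1291 + 2025 + 67095)*(1/3308828) = -1851/3587431 + 70411*(1/3308828) = -1851/3587431 + 70411/3308828 = 246469963513/11870192140868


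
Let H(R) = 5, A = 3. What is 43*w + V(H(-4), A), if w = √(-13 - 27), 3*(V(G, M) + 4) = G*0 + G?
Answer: -7/3 + 86*I*√10 ≈ -2.3333 + 271.96*I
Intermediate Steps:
V(G, M) = -4 + G/3 (V(G, M) = -4 + (G*0 + G)/3 = -4 + (0 + G)/3 = -4 + G/3)
w = 2*I*√10 (w = √(-40) = 2*I*√10 ≈ 6.3246*I)
43*w + V(H(-4), A) = 43*(2*I*√10) + (-4 + (⅓)*5) = 86*I*√10 + (-4 + 5/3) = 86*I*√10 - 7/3 = -7/3 + 86*I*√10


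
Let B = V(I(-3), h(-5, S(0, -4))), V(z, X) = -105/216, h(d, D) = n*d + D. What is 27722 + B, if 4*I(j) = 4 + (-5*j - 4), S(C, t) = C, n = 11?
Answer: 1995949/72 ≈ 27722.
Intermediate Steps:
I(j) = -5*j/4 (I(j) = (4 + (-5*j - 4))/4 = (4 + (-4 - 5*j))/4 = (-5*j)/4 = -5*j/4)
h(d, D) = D + 11*d (h(d, D) = 11*d + D = D + 11*d)
V(z, X) = -35/72 (V(z, X) = -105*1/216 = -35/72)
B = -35/72 ≈ -0.48611
27722 + B = 27722 - 35/72 = 1995949/72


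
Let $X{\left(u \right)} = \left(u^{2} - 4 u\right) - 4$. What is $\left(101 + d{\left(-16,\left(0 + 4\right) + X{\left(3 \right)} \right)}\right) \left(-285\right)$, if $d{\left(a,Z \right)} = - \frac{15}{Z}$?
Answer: $-30210$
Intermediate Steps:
$X{\left(u \right)} = -4 + u^{2} - 4 u$
$\left(101 + d{\left(-16,\left(0 + 4\right) + X{\left(3 \right)} \right)}\right) \left(-285\right) = \left(101 - \frac{15}{\left(0 + 4\right) - \left(16 - 9\right)}\right) \left(-285\right) = \left(101 - \frac{15}{4 - 7}\right) \left(-285\right) = \left(101 - \frac{15}{-3}\right) \left(-285\right) = \left(101 - -5\right) \left(-285\right) = \left(101 + 5\right) \left(-285\right) = 106 \left(-285\right) = -30210$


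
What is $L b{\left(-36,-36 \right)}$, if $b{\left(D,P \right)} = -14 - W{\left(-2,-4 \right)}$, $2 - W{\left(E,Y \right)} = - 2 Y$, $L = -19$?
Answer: $152$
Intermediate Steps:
$W{\left(E,Y \right)} = 2 + 2 Y$ ($W{\left(E,Y \right)} = 2 - - 2 Y = 2 + 2 Y$)
$b{\left(D,P \right)} = -8$ ($b{\left(D,P \right)} = -14 - \left(2 + 2 \left(-4\right)\right) = -14 - \left(2 - 8\right) = -14 - -6 = -14 + 6 = -8$)
$L b{\left(-36,-36 \right)} = \left(-19\right) \left(-8\right) = 152$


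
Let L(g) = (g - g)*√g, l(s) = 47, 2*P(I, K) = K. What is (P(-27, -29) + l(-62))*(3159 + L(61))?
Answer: 205335/2 ≈ 1.0267e+5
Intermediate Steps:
P(I, K) = K/2
L(g) = 0 (L(g) = 0*√g = 0)
(P(-27, -29) + l(-62))*(3159 + L(61)) = ((½)*(-29) + 47)*(3159 + 0) = (-29/2 + 47)*3159 = (65/2)*3159 = 205335/2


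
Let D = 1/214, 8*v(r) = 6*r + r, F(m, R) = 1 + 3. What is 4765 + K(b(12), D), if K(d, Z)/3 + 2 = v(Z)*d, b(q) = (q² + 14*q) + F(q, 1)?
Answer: 2038511/428 ≈ 4762.9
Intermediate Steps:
F(m, R) = 4
b(q) = 4 + q² + 14*q (b(q) = (q² + 14*q) + 4 = 4 + q² + 14*q)
v(r) = 7*r/8 (v(r) = (6*r + r)/8 = (7*r)/8 = 7*r/8)
D = 1/214 (D = 1*(1/214) = 1/214 ≈ 0.0046729)
K(d, Z) = -6 + 21*Z*d/8 (K(d, Z) = -6 + 3*((7*Z/8)*d) = -6 + 3*(7*Z*d/8) = -6 + 21*Z*d/8)
4765 + K(b(12), D) = 4765 + (-6 + (21/8)*(1/214)*(4 + 12² + 14*12)) = 4765 + (-6 + (21/8)*(1/214)*(4 + 144 + 168)) = 4765 + (-6 + (21/8)*(1/214)*316) = 4765 + (-6 + 1659/428) = 4765 - 909/428 = 2038511/428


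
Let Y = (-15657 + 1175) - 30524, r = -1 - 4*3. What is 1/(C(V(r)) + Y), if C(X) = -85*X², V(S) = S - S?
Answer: -1/45006 ≈ -2.2219e-5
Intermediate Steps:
r = -13 (r = -1 - 12 = -13)
V(S) = 0
Y = -45006 (Y = -14482 - 30524 = -45006)
1/(C(V(r)) + Y) = 1/(-85*0² - 45006) = 1/(-85*0 - 45006) = 1/(0 - 45006) = 1/(-45006) = -1/45006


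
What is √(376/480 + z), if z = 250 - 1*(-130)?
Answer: √342705/30 ≈ 19.514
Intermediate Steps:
z = 380 (z = 250 + 130 = 380)
√(376/480 + z) = √(376/480 + 380) = √(376*(1/480) + 380) = √(47/60 + 380) = √(22847/60) = √342705/30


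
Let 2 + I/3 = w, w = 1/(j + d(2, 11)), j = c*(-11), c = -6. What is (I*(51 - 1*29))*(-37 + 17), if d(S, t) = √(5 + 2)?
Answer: 11394240/4349 + 1320*√7/4349 ≈ 2620.8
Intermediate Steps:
d(S, t) = √7
j = 66 (j = -6*(-11) = 66)
w = 1/(66 + √7) ≈ 0.014568
I = -25896/4349 - 3*√7/4349 (I = -6 + 3*(66/4349 - √7/4349) = -6 + (198/4349 - 3*√7/4349) = -25896/4349 - 3*√7/4349 ≈ -5.9563)
(I*(51 - 1*29))*(-37 + 17) = ((-25896/4349 - 3*√7/4349)*(51 - 1*29))*(-37 + 17) = ((-25896/4349 - 3*√7/4349)*(51 - 29))*(-20) = ((-25896/4349 - 3*√7/4349)*22)*(-20) = (-569712/4349 - 66*√7/4349)*(-20) = 11394240/4349 + 1320*√7/4349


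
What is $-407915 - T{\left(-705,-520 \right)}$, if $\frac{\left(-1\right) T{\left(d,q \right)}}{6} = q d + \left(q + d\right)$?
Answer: $1784335$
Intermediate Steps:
$T{\left(d,q \right)} = - 6 d - 6 q - 6 d q$ ($T{\left(d,q \right)} = - 6 \left(q d + \left(q + d\right)\right) = - 6 \left(d q + \left(d + q\right)\right) = - 6 \left(d + q + d q\right) = - 6 d - 6 q - 6 d q$)
$-407915 - T{\left(-705,-520 \right)} = -407915 - \left(\left(-6\right) \left(-705\right) - -3120 - \left(-4230\right) \left(-520\right)\right) = -407915 - \left(4230 + 3120 - 2199600\right) = -407915 - -2192250 = -407915 + 2192250 = 1784335$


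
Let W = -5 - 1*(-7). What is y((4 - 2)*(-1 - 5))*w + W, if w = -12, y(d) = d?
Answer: 146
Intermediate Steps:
W = 2 (W = -5 + 7 = 2)
y((4 - 2)*(-1 - 5))*w + W = ((4 - 2)*(-1 - 5))*(-12) + 2 = (2*(-6))*(-12) + 2 = -12*(-12) + 2 = 144 + 2 = 146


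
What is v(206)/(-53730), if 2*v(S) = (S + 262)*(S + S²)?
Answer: -184782/995 ≈ -185.71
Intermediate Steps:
v(S) = (262 + S)*(S + S²)/2 (v(S) = ((S + 262)*(S + S²))/2 = ((262 + S)*(S + S²))/2 = (262 + S)*(S + S²)/2)
v(206)/(-53730) = ((½)*206*(262 + 206² + 263*206))/(-53730) = ((½)*206*(262 + 42436 + 54178))*(-1/53730) = ((½)*206*96876)*(-1/53730) = 9978228*(-1/53730) = -184782/995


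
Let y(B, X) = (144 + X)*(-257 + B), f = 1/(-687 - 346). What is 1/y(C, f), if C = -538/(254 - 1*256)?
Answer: 1033/1785012 ≈ 0.00057871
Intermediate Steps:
C = 269 (C = -538/(254 - 256) = -538/(-2) = -538*(-1/2) = 269)
f = -1/1033 (f = 1/(-1033) = -1/1033 ≈ -0.00096805)
y(B, X) = (-257 + B)*(144 + X)
1/y(C, f) = 1/(-37008 - 257*(-1/1033) + 144*269 + 269*(-1/1033)) = 1/(-37008 + 257/1033 + 38736 - 269/1033) = 1/(1785012/1033) = 1033/1785012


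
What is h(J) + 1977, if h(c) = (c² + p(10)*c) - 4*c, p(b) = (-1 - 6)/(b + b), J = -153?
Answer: 521031/20 ≈ 26052.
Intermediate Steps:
p(b) = -7/(2*b) (p(b) = -7*1/(2*b) = -7/(2*b))
h(c) = c² - 87*c/20 (h(c) = (c² + (-7/2/10)*c) - 4*c = (c² + (-7/2*⅒)*c) - 4*c = (c² - 7*c/20) - 4*c = c² - 87*c/20)
h(J) + 1977 = (1/20)*(-153)*(-87 + 20*(-153)) + 1977 = (1/20)*(-153)*(-87 - 3060) + 1977 = (1/20)*(-153)*(-3147) + 1977 = 481491/20 + 1977 = 521031/20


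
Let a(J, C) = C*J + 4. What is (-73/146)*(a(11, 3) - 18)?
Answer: -19/2 ≈ -9.5000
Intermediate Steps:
a(J, C) = 4 + C*J
(-73/146)*(a(11, 3) - 18) = (-73/146)*((4 + 3*11) - 18) = (-73*1/146)*((4 + 33) - 18) = -(37 - 18)/2 = -½*19 = -19/2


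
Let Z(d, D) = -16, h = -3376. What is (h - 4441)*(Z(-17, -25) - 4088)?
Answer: 32080968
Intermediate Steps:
(h - 4441)*(Z(-17, -25) - 4088) = (-3376 - 4441)*(-16 - 4088) = -7817*(-4104) = 32080968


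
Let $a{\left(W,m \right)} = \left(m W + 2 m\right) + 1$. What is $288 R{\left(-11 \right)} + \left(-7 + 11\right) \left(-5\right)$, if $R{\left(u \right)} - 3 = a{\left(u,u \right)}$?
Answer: $29644$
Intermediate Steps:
$a{\left(W,m \right)} = 1 + 2 m + W m$ ($a{\left(W,m \right)} = \left(W m + 2 m\right) + 1 = \left(2 m + W m\right) + 1 = 1 + 2 m + W m$)
$R{\left(u \right)} = 4 + u^{2} + 2 u$ ($R{\left(u \right)} = 3 + \left(1 + 2 u + u u\right) = 3 + \left(1 + 2 u + u^{2}\right) = 3 + \left(1 + u^{2} + 2 u\right) = 4 + u^{2} + 2 u$)
$288 R{\left(-11 \right)} + \left(-7 + 11\right) \left(-5\right) = 288 \left(4 + \left(-11\right)^{2} + 2 \left(-11\right)\right) + \left(-7 + 11\right) \left(-5\right) = 288 \left(4 + 121 - 22\right) + 4 \left(-5\right) = 288 \cdot 103 - 20 = 29664 - 20 = 29644$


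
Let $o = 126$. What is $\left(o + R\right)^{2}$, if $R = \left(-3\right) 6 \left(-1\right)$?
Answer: $20736$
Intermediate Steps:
$R = 18$ ($R = \left(-18\right) \left(-1\right) = 18$)
$\left(o + R\right)^{2} = \left(126 + 18\right)^{2} = 144^{2} = 20736$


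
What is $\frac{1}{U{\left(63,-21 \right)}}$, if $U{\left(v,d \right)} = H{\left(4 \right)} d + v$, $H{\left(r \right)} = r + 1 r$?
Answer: $- \frac{1}{105} \approx -0.0095238$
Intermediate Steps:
$H{\left(r \right)} = 2 r$ ($H{\left(r \right)} = r + r = 2 r$)
$U{\left(v,d \right)} = v + 8 d$ ($U{\left(v,d \right)} = 2 \cdot 4 d + v = 8 d + v = v + 8 d$)
$\frac{1}{U{\left(63,-21 \right)}} = \frac{1}{63 + 8 \left(-21\right)} = \frac{1}{63 - 168} = \frac{1}{-105} = - \frac{1}{105}$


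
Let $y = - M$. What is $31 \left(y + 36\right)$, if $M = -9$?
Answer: $1395$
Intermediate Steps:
$y = 9$ ($y = \left(-1\right) \left(-9\right) = 9$)
$31 \left(y + 36\right) = 31 \left(9 + 36\right) = 31 \cdot 45 = 1395$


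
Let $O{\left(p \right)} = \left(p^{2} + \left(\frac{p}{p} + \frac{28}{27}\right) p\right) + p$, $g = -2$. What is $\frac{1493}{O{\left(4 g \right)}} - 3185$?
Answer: $- \frac{3374009}{1072} \approx -3147.4$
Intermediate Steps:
$O{\left(p \right)} = p^{2} + \frac{82 p}{27}$ ($O{\left(p \right)} = \left(p^{2} + \left(1 + 28 \cdot \frac{1}{27}\right) p\right) + p = \left(p^{2} + \left(1 + \frac{28}{27}\right) p\right) + p = \left(p^{2} + \frac{55 p}{27}\right) + p = p^{2} + \frac{82 p}{27}$)
$\frac{1493}{O{\left(4 g \right)}} - 3185 = \frac{1493}{\frac{1}{27} \cdot 4 \left(-2\right) \left(82 + 27 \cdot 4 \left(-2\right)\right)} - 3185 = \frac{1493}{\frac{1}{27} \left(-8\right) \left(82 + 27 \left(-8\right)\right)} - 3185 = \frac{1493}{\frac{1}{27} \left(-8\right) \left(82 - 216\right)} - 3185 = \frac{1493}{\frac{1}{27} \left(-8\right) \left(-134\right)} - 3185 = \frac{1493}{\frac{1072}{27}} - 3185 = 1493 \cdot \frac{27}{1072} - 3185 = \frac{40311}{1072} - 3185 = - \frac{3374009}{1072}$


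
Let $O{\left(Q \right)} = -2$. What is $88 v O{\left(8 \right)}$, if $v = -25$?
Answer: $4400$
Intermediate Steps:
$88 v O{\left(8 \right)} = 88 \left(-25\right) \left(-2\right) = \left(-2200\right) \left(-2\right) = 4400$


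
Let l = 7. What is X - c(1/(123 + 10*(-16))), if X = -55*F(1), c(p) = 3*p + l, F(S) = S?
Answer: -2291/37 ≈ -61.919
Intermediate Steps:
c(p) = 7 + 3*p (c(p) = 3*p + 7 = 7 + 3*p)
X = -55 (X = -55*1 = -55)
X - c(1/(123 + 10*(-16))) = -55 - (7 + 3/(123 + 10*(-16))) = -55 - (7 + 3/(123 - 160)) = -55 - (7 + 3/(-37)) = -55 - (7 + 3*(-1/37)) = -55 - (7 - 3/37) = -55 - 1*256/37 = -55 - 256/37 = -2291/37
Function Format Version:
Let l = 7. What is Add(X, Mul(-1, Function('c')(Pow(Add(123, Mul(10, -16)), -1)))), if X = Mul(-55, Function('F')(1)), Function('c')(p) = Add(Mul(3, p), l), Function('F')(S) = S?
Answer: Rational(-2291, 37) ≈ -61.919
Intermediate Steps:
Function('c')(p) = Add(7, Mul(3, p)) (Function('c')(p) = Add(Mul(3, p), 7) = Add(7, Mul(3, p)))
X = -55 (X = Mul(-55, 1) = -55)
Add(X, Mul(-1, Function('c')(Pow(Add(123, Mul(10, -16)), -1)))) = Add(-55, Mul(-1, Add(7, Mul(3, Pow(Add(123, Mul(10, -16)), -1))))) = Add(-55, Mul(-1, Add(7, Mul(3, Pow(Add(123, -160), -1))))) = Add(-55, Mul(-1, Add(7, Mul(3, Pow(-37, -1))))) = Add(-55, Mul(-1, Add(7, Mul(3, Rational(-1, 37))))) = Add(-55, Mul(-1, Add(7, Rational(-3, 37)))) = Add(-55, Mul(-1, Rational(256, 37))) = Add(-55, Rational(-256, 37)) = Rational(-2291, 37)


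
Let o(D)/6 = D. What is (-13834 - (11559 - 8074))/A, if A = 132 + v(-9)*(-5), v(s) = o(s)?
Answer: -5773/134 ≈ -43.082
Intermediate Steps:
o(D) = 6*D
v(s) = 6*s
A = 402 (A = 132 + (6*(-9))*(-5) = 132 - 54*(-5) = 132 + 270 = 402)
(-13834 - (11559 - 8074))/A = (-13834 - (11559 - 8074))/402 = (-13834 - 1*3485)*(1/402) = (-13834 - 3485)*(1/402) = -17319*1/402 = -5773/134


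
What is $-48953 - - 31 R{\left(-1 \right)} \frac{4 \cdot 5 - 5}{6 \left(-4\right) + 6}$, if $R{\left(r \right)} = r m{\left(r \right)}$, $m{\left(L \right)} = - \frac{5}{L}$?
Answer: $- \frac{292943}{6} \approx -48824.0$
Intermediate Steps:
$R{\left(r \right)} = -5$ ($R{\left(r \right)} = r \left(- \frac{5}{r}\right) = -5$)
$-48953 - - 31 R{\left(-1 \right)} \frac{4 \cdot 5 - 5}{6 \left(-4\right) + 6} = -48953 - \left(-31\right) \left(-5\right) \frac{4 \cdot 5 - 5}{6 \left(-4\right) + 6} = -48953 - 155 \frac{20 - 5}{-24 + 6} = -48953 - 155 \frac{15}{-18} = -48953 - 155 \cdot 15 \left(- \frac{1}{18}\right) = -48953 - 155 \left(- \frac{5}{6}\right) = -48953 - - \frac{775}{6} = -48953 + \frac{775}{6} = - \frac{292943}{6}$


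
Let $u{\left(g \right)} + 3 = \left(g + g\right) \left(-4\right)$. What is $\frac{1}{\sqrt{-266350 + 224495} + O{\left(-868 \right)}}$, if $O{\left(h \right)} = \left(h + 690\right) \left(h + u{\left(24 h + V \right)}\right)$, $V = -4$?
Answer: $- \frac{29515426}{871160372003331} - \frac{i \sqrt{41855}}{871160372003331} \approx -3.3881 \cdot 10^{-8} - 2.3484 \cdot 10^{-13} i$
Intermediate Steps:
$u{\left(g \right)} = -3 - 8 g$ ($u{\left(g \right)} = -3 + \left(g + g\right) \left(-4\right) = -3 + 2 g \left(-4\right) = -3 - 8 g$)
$O{\left(h \right)} = \left(29 - 191 h\right) \left(690 + h\right)$ ($O{\left(h \right)} = \left(h + 690\right) \left(h - \left(3 + 8 \left(24 h - 4\right)\right)\right) = \left(690 + h\right) \left(h - \left(3 + 8 \left(-4 + 24 h\right)\right)\right) = \left(690 + h\right) \left(h - \left(-29 + 192 h\right)\right) = \left(690 + h\right) \left(29 - 191 h\right) = \left(29 - 191 h\right) \left(690 + h\right)$)
$\frac{1}{\sqrt{-266350 + 224495} + O{\left(-868 \right)}} = \frac{1}{\sqrt{-266350 + 224495} - \left(-114388558 + 143903984\right)} = \frac{1}{\sqrt{-41855} + \left(20010 + 114368548 - 143903984\right)} = \frac{1}{i \sqrt{41855} + \left(20010 + 114368548 - 143903984\right)} = \frac{1}{i \sqrt{41855} - 29515426} = \frac{1}{-29515426 + i \sqrt{41855}}$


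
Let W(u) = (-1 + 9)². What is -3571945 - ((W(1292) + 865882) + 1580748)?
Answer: -6018639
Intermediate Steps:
W(u) = 64 (W(u) = 8² = 64)
-3571945 - ((W(1292) + 865882) + 1580748) = -3571945 - ((64 + 865882) + 1580748) = -3571945 - (865946 + 1580748) = -3571945 - 1*2446694 = -3571945 - 2446694 = -6018639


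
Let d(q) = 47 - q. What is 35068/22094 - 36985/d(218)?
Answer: 411571609/1889037 ≈ 217.87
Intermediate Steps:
35068/22094 - 36985/d(218) = 35068/22094 - 36985/(47 - 1*218) = 35068*(1/22094) - 36985/(47 - 218) = 17534/11047 - 36985/(-171) = 17534/11047 - 36985*(-1/171) = 17534/11047 + 36985/171 = 411571609/1889037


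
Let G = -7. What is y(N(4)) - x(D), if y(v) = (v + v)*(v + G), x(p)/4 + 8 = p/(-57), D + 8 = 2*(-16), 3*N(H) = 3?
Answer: 980/57 ≈ 17.193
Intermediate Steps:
N(H) = 1 (N(H) = (⅓)*3 = 1)
D = -40 (D = -8 + 2*(-16) = -8 - 32 = -40)
x(p) = -32 - 4*p/57 (x(p) = -32 + 4*(p/(-57)) = -32 + 4*(p*(-1/57)) = -32 + 4*(-p/57) = -32 - 4*p/57)
y(v) = 2*v*(-7 + v) (y(v) = (v + v)*(v - 7) = (2*v)*(-7 + v) = 2*v*(-7 + v))
y(N(4)) - x(D) = 2*1*(-7 + 1) - (-32 - 4/57*(-40)) = 2*1*(-6) - (-32 + 160/57) = -12 - 1*(-1664/57) = -12 + 1664/57 = 980/57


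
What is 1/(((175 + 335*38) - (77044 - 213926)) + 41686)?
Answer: 1/191473 ≈ 5.2227e-6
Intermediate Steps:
1/(((175 + 335*38) - (77044 - 213926)) + 41686) = 1/(((175 + 12730) - 1*(-136882)) + 41686) = 1/((12905 + 136882) + 41686) = 1/(149787 + 41686) = 1/191473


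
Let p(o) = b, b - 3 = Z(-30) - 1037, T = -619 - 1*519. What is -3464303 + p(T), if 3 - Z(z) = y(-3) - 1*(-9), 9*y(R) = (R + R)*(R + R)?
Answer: -3465347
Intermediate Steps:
T = -1138 (T = -619 - 519 = -1138)
y(R) = 4*R**2/9 (y(R) = ((R + R)*(R + R))/9 = ((2*R)*(2*R))/9 = (4*R**2)/9 = 4*R**2/9)
Z(z) = -10 (Z(z) = 3 - ((4/9)*(-3)**2 - 1*(-9)) = 3 - ((4/9)*9 + 9) = 3 - (4 + 9) = 3 - 1*13 = 3 - 13 = -10)
b = -1044 (b = 3 + (-10 - 1037) = 3 - 1047 = -1044)
p(o) = -1044
-3464303 + p(T) = -3464303 - 1044 = -3465347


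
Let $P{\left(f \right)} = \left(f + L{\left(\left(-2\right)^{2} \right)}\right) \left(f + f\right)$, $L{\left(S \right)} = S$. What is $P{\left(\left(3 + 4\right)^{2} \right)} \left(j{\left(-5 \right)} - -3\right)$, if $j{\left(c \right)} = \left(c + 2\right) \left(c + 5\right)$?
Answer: $15582$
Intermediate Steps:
$j{\left(c \right)} = \left(2 + c\right) \left(5 + c\right)$
$P{\left(f \right)} = 2 f \left(4 + f\right)$ ($P{\left(f \right)} = \left(f + \left(-2\right)^{2}\right) \left(f + f\right) = \left(f + 4\right) 2 f = \left(4 + f\right) 2 f = 2 f \left(4 + f\right)$)
$P{\left(\left(3 + 4\right)^{2} \right)} \left(j{\left(-5 \right)} - -3\right) = 2 \left(3 + 4\right)^{2} \left(4 + \left(3 + 4\right)^{2}\right) \left(\left(10 + \left(-5\right)^{2} + 7 \left(-5\right)\right) - -3\right) = 2 \cdot 7^{2} \left(4 + 7^{2}\right) \left(\left(10 + 25 - 35\right) + 3\right) = 2 \cdot 49 \left(4 + 49\right) \left(0 + 3\right) = 2 \cdot 49 \cdot 53 \cdot 3 = 5194 \cdot 3 = 15582$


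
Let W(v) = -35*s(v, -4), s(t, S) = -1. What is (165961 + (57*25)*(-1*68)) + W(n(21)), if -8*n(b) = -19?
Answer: 69096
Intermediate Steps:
n(b) = 19/8 (n(b) = -1/8*(-19) = 19/8)
W(v) = 35 (W(v) = -35*(-1) = 35)
(165961 + (57*25)*(-1*68)) + W(n(21)) = (165961 + (57*25)*(-1*68)) + 35 = (165961 + 1425*(-68)) + 35 = (165961 - 96900) + 35 = 69061 + 35 = 69096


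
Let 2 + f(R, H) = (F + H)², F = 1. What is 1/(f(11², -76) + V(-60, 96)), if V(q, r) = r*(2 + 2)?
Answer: 1/6007 ≈ 0.00016647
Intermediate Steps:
f(R, H) = -2 + (1 + H)²
V(q, r) = 4*r (V(q, r) = r*4 = 4*r)
1/(f(11², -76) + V(-60, 96)) = 1/((-2 + (1 - 76)²) + 4*96) = 1/((-2 + (-75)²) + 384) = 1/((-2 + 5625) + 384) = 1/(5623 + 384) = 1/6007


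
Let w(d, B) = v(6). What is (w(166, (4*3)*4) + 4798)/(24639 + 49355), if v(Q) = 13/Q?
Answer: 28801/443964 ≈ 0.064872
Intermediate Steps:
w(d, B) = 13/6
(w(166, (4*3)*4) + 4798)/(24639 + 49355) = (13/6 + 4798)/(24639 + 49355) = (28801/6)/73994 = (28801/6)*(1/73994) = 28801/443964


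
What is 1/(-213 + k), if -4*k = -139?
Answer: -4/713 ≈ -0.0056101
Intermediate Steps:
k = 139/4 (k = -¼*(-139) = 139/4 ≈ 34.750)
1/(-213 + k) = 1/(-213 + 139/4) = 1/(-713/4) = -4/713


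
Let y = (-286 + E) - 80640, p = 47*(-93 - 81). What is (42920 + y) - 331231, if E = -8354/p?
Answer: -1509805916/4089 ≈ -3.6924e+5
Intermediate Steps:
p = -8178 (p = 47*(-174) = -8178)
E = 4177/4089 (E = -8354/(-8178) = -8354*(-1/8178) = 4177/4089 ≈ 1.0215)
y = -330902237/4089 (y = (-286 + 4177/4089) - 80640 = -1165277/4089 - 80640 = -330902237/4089 ≈ -80925.)
(42920 + y) - 331231 = (42920 - 330902237/4089) - 331231 = -155402357/4089 - 331231 = -1509805916/4089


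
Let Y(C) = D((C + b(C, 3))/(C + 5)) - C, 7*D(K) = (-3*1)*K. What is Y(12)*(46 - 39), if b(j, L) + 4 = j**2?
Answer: -1884/17 ≈ -110.82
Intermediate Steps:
b(j, L) = -4 + j**2
D(K) = -3*K/7 (D(K) = ((-3*1)*K)/7 = (-3*K)/7 = -3*K/7)
Y(C) = -C - 3*(-4 + C + C**2)/(7*(5 + C)) (Y(C) = -3*(C + (-4 + C**2))/(7*(C + 5)) - C = -3*(-4 + C + C**2)/(7*(5 + C)) - C = -C - 3*(-4 + C + C**2)/(7*(5 + C)))
Y(12)*(46 - 39) = (2*(6 - 19*12 - 5*12**2)/(7*(5 + 12)))*(46 - 39) = ((2/7)*(6 - 228 - 5*144)/17)*7 = ((2/7)*(1/17)*(6 - 228 - 720))*7 = ((2/7)*(1/17)*(-942))*7 = -1884/119*7 = -1884/17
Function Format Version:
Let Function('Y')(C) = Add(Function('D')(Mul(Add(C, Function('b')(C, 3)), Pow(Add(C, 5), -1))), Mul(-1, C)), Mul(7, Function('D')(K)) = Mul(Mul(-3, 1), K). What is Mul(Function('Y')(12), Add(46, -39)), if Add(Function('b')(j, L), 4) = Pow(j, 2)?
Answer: Rational(-1884, 17) ≈ -110.82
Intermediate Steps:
Function('b')(j, L) = Add(-4, Pow(j, 2))
Function('D')(K) = Mul(Rational(-3, 7), K) (Function('D')(K) = Mul(Rational(1, 7), Mul(Mul(-3, 1), K)) = Mul(Rational(1, 7), Mul(-3, K)) = Mul(Rational(-3, 7), K))
Function('Y')(C) = Add(Mul(-1, C), Mul(Rational(-3, 7), Pow(Add(5, C), -1), Add(-4, C, Pow(C, 2)))) (Function('Y')(C) = Add(Mul(Rational(-3, 7), Mul(Add(C, Add(-4, Pow(C, 2))), Pow(Add(C, 5), -1))), Mul(-1, C)) = Add(Mul(Rational(-3, 7), Mul(Add(-4, C, Pow(C, 2)), Pow(Add(5, C), -1))), Mul(-1, C)) = Add(Mul(Rational(-3, 7), Mul(Pow(Add(5, C), -1), Add(-4, C, Pow(C, 2)))), Mul(-1, C)) = Add(Mul(Rational(-3, 7), Pow(Add(5, C), -1), Add(-4, C, Pow(C, 2))), Mul(-1, C)) = Add(Mul(-1, C), Mul(Rational(-3, 7), Pow(Add(5, C), -1), Add(-4, C, Pow(C, 2)))))
Mul(Function('Y')(12), Add(46, -39)) = Mul(Mul(Rational(2, 7), Pow(Add(5, 12), -1), Add(6, Mul(-19, 12), Mul(-5, Pow(12, 2)))), Add(46, -39)) = Mul(Mul(Rational(2, 7), Pow(17, -1), Add(6, -228, Mul(-5, 144))), 7) = Mul(Mul(Rational(2, 7), Rational(1, 17), Add(6, -228, -720)), 7) = Mul(Mul(Rational(2, 7), Rational(1, 17), -942), 7) = Mul(Rational(-1884, 119), 7) = Rational(-1884, 17)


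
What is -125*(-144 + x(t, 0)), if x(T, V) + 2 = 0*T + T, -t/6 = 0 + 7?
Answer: 23500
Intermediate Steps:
t = -42 (t = -6*(0 + 7) = -6*7 = -42)
x(T, V) = -2 + T (x(T, V) = -2 + (0*T + T) = -2 + (0 + T) = -2 + T)
-125*(-144 + x(t, 0)) = -125*(-144 + (-2 - 42)) = -125*(-144 - 44) = -125*(-188) = 23500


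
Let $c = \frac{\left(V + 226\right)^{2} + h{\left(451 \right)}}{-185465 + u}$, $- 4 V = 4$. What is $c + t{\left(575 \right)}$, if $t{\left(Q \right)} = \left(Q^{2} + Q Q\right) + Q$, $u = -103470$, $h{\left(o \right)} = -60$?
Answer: $\frac{38244871162}{57787} \approx 6.6183 \cdot 10^{5}$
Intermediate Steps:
$V = -1$ ($V = \left(- \frac{1}{4}\right) 4 = -1$)
$t{\left(Q \right)} = Q + 2 Q^{2}$ ($t{\left(Q \right)} = \left(Q^{2} + Q^{2}\right) + Q = 2 Q^{2} + Q = Q + 2 Q^{2}$)
$c = - \frac{10113}{57787}$ ($c = \frac{\left(-1 + 226\right)^{2} - 60}{-185465 - 103470} = \frac{225^{2} - 60}{-288935} = \left(50625 - 60\right) \left(- \frac{1}{288935}\right) = 50565 \left(- \frac{1}{288935}\right) = - \frac{10113}{57787} \approx -0.175$)
$c + t{\left(575 \right)} = - \frac{10113}{57787} + 575 \left(1 + 2 \cdot 575\right) = - \frac{10113}{57787} + 575 \left(1 + 1150\right) = - \frac{10113}{57787} + 575 \cdot 1151 = - \frac{10113}{57787} + 661825 = \frac{38244871162}{57787}$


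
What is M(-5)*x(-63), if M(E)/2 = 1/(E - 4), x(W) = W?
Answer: 14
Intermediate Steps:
M(E) = 2/(-4 + E) (M(E) = 2/(E - 4) = 2/(-4 + E))
M(-5)*x(-63) = (2/(-4 - 5))*(-63) = (2/(-9))*(-63) = (2*(-⅑))*(-63) = -2/9*(-63) = 14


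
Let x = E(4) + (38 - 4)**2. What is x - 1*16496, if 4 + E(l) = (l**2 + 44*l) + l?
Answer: -15148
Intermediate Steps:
E(l) = -4 + l**2 + 45*l (E(l) = -4 + ((l**2 + 44*l) + l) = -4 + (l**2 + 45*l) = -4 + l**2 + 45*l)
x = 1348 (x = (-4 + 4**2 + 45*4) + (38 - 4)**2 = (-4 + 16 + 180) + 34**2 = 192 + 1156 = 1348)
x - 1*16496 = 1348 - 1*16496 = 1348 - 16496 = -15148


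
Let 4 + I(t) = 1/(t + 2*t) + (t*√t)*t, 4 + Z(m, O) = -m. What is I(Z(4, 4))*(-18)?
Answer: 291/4 - 2304*I*√2 ≈ 72.75 - 3258.3*I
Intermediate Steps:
Z(m, O) = -4 - m
I(t) = -4 + t^(5/2) + 1/(3*t) (I(t) = -4 + (1/(t + 2*t) + (t*√t)*t) = -4 + (1/(3*t) + t^(3/2)*t) = -4 + (1/(3*t) + t^(5/2)) = -4 + (t^(5/2) + 1/(3*t)) = -4 + t^(5/2) + 1/(3*t))
I(Z(4, 4))*(-18) = (-4 + (-4 - 1*4)^(5/2) + 1/(3*(-4 - 1*4)))*(-18) = (-4 + (-4 - 4)^(5/2) + 1/(3*(-4 - 4)))*(-18) = (-4 + (-8)^(5/2) + (⅓)/(-8))*(-18) = (-4 + 128*I*√2 + (⅓)*(-⅛))*(-18) = (-4 + 128*I*√2 - 1/24)*(-18) = (-97/24 + 128*I*√2)*(-18) = 291/4 - 2304*I*√2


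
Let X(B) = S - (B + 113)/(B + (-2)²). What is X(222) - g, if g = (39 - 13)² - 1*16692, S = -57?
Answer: 3606399/226 ≈ 15958.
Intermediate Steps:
X(B) = -57 - (113 + B)/(4 + B) (X(B) = -57 - (B + 113)/(B + (-2)²) = -57 - (113 + B)/(B + 4) = -57 - (113 + B)/(4 + B))
g = -16016 (g = 26² - 16692 = 676 - 16692 = -16016)
X(222) - g = (-341 - 58*222)/(4 + 222) - 1*(-16016) = (-341 - 12876)/226 + 16016 = (1/226)*(-13217) + 16016 = -13217/226 + 16016 = 3606399/226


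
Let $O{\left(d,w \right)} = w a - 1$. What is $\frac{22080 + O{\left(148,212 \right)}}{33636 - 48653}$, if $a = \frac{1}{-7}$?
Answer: $- \frac{154341}{105119} \approx -1.4683$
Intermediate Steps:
$a = - \frac{1}{7} \approx -0.14286$
$O{\left(d,w \right)} = -1 - \frac{w}{7}$ ($O{\left(d,w \right)} = w \left(- \frac{1}{7}\right) - 1 = - \frac{w}{7} - 1 = -1 - \frac{w}{7}$)
$\frac{22080 + O{\left(148,212 \right)}}{33636 - 48653} = \frac{22080 - \frac{219}{7}}{33636 - 48653} = \frac{22080 - \frac{219}{7}}{-15017} = \left(22080 - \frac{219}{7}\right) \left(- \frac{1}{15017}\right) = \frac{154341}{7} \left(- \frac{1}{15017}\right) = - \frac{154341}{105119}$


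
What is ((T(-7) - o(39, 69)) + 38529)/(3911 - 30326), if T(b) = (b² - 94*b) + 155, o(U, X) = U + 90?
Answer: -39262/26415 ≈ -1.4864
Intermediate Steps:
o(U, X) = 90 + U
T(b) = 155 + b² - 94*b
((T(-7) - o(39, 69)) + 38529)/(3911 - 30326) = (((155 + (-7)² - 94*(-7)) - (90 + 39)) + 38529)/(3911 - 30326) = (((155 + 49 + 658) - 1*129) + 38529)/(-26415) = ((862 - 129) + 38529)*(-1/26415) = (733 + 38529)*(-1/26415) = 39262*(-1/26415) = -39262/26415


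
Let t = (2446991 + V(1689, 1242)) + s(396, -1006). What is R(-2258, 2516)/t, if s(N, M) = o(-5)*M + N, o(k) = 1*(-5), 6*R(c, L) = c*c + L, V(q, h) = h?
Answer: 850180/2453659 ≈ 0.34649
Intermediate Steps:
R(c, L) = L/6 + c²/6 (R(c, L) = (c*c + L)/6 = (c² + L)/6 = (L + c²)/6 = L/6 + c²/6)
o(k) = -5
s(N, M) = N - 5*M (s(N, M) = -5*M + N = N - 5*M)
t = 2453659 (t = (2446991 + 1242) + (396 - 5*(-1006)) = 2448233 + (396 + 5030) = 2448233 + 5426 = 2453659)
R(-2258, 2516)/t = ((⅙)*2516 + (⅙)*(-2258)²)/2453659 = (1258/3 + (⅙)*5098564)*(1/2453659) = (1258/3 + 2549282/3)*(1/2453659) = 850180*(1/2453659) = 850180/2453659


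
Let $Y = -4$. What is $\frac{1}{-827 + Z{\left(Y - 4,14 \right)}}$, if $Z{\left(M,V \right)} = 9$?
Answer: $- \frac{1}{818} \approx -0.0012225$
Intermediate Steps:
$\frac{1}{-827 + Z{\left(Y - 4,14 \right)}} = \frac{1}{-827 + 9} = \frac{1}{-818} = - \frac{1}{818}$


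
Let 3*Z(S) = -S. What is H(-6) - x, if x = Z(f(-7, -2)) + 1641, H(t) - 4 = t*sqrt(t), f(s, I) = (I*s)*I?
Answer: -4939/3 - 6*I*sqrt(6) ≈ -1646.3 - 14.697*I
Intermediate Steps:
f(s, I) = s*I**2
Z(S) = -S/3 (Z(S) = (-S)/3 = -S/3)
H(t) = 4 + t**(3/2) (H(t) = 4 + t*sqrt(t) = 4 + t**(3/2))
x = 4951/3 (x = -(-7)*(-2)**2/3 + 1641 = -(-7)*4/3 + 1641 = -1/3*(-28) + 1641 = 28/3 + 1641 = 4951/3 ≈ 1650.3)
H(-6) - x = (4 + (-6)**(3/2)) - 1*4951/3 = (4 - 6*I*sqrt(6)) - 4951/3 = -4939/3 - 6*I*sqrt(6)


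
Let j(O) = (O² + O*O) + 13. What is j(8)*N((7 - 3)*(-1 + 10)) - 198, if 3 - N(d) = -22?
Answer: 3327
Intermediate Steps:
j(O) = 13 + 2*O² (j(O) = (O² + O²) + 13 = 2*O² + 13 = 13 + 2*O²)
N(d) = 25 (N(d) = 3 - 1*(-22) = 3 + 22 = 25)
j(8)*N((7 - 3)*(-1 + 10)) - 198 = (13 + 2*8²)*25 - 198 = (13 + 2*64)*25 - 198 = (13 + 128)*25 - 198 = 141*25 - 198 = 3525 - 198 = 3327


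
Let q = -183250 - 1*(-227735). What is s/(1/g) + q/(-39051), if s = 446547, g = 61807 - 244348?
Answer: -3183169471129762/39051 ≈ -8.1513e+10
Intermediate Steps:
q = 44485 (q = -183250 + 227735 = 44485)
g = -182541
s/(1/g) + q/(-39051) = 446547/(1/(-182541)) + 44485/(-39051) = 446547/(-1/182541) + 44485*(-1/39051) = 446547*(-182541) - 44485/39051 = -81513135927 - 44485/39051 = -3183169471129762/39051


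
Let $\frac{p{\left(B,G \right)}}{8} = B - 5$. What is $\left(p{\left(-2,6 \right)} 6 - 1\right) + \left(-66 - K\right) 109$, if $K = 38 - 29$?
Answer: $-8512$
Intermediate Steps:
$K = 9$ ($K = 38 - 29 = 9$)
$p{\left(B,G \right)} = -40 + 8 B$ ($p{\left(B,G \right)} = 8 \left(B - 5\right) = 8 \left(-5 + B\right) = -40 + 8 B$)
$\left(p{\left(-2,6 \right)} 6 - 1\right) + \left(-66 - K\right) 109 = \left(\left(-40 + 8 \left(-2\right)\right) 6 - 1\right) + \left(-66 - 9\right) 109 = \left(\left(-40 - 16\right) 6 - 1\right) + \left(-66 - 9\right) 109 = \left(\left(-56\right) 6 - 1\right) - 8175 = \left(-336 - 1\right) - 8175 = -337 - 8175 = -8512$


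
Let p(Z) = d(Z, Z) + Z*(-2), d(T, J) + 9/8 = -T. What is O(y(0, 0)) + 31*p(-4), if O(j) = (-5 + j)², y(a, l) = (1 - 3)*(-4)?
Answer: 2769/8 ≈ 346.13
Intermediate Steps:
d(T, J) = -9/8 - T
y(a, l) = 8 (y(a, l) = -2*(-4) = 8)
p(Z) = -9/8 - 3*Z (p(Z) = (-9/8 - Z) + Z*(-2) = (-9/8 - Z) - 2*Z = -9/8 - 3*Z)
O(y(0, 0)) + 31*p(-4) = (-5 + 8)² + 31*(-9/8 - 3*(-4)) = 3² + 31*(-9/8 + 12) = 9 + 31*(87/8) = 9 + 2697/8 = 2769/8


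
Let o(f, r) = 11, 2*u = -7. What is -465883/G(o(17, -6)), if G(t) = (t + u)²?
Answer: -1863532/225 ≈ -8282.4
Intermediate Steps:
u = -7/2 (u = (½)*(-7) = -7/2 ≈ -3.5000)
G(t) = (-7/2 + t)² (G(t) = (t - 7/2)² = (-7/2 + t)²)
-465883/G(o(17, -6)) = -465883*4/(-7 + 2*11)² = -465883*4/(-7 + 22)² = -465883/((¼)*15²) = -465883/((¼)*225) = -465883/225/4 = -465883*4/225 = -1863532/225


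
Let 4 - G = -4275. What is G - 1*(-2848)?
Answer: 7127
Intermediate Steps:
G = 4279 (G = 4 - 1*(-4275) = 4 + 4275 = 4279)
G - 1*(-2848) = 4279 - 1*(-2848) = 4279 + 2848 = 7127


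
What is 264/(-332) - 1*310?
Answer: -25796/83 ≈ -310.79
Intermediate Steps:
264/(-332) - 1*310 = 264*(-1/332) - 310 = -66/83 - 310 = -25796/83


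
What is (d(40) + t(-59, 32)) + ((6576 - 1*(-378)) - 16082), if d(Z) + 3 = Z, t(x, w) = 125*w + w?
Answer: -5059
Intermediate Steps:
t(x, w) = 126*w
d(Z) = -3 + Z
(d(40) + t(-59, 32)) + ((6576 - 1*(-378)) - 16082) = ((-3 + 40) + 126*32) + ((6576 - 1*(-378)) - 16082) = (37 + 4032) + ((6576 + 378) - 16082) = 4069 + (6954 - 16082) = 4069 - 9128 = -5059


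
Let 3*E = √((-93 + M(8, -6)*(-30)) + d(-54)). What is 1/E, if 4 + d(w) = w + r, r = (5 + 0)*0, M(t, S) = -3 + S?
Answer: 3*√119/119 ≈ 0.27501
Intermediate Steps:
r = 0 (r = 5*0 = 0)
d(w) = -4 + w (d(w) = -4 + (w + 0) = -4 + w)
E = √119/3 (E = √((-93 + (-3 - 6)*(-30)) + (-4 - 54))/3 = √((-93 - 9*(-30)) - 58)/3 = √((-93 + 270) - 58)/3 = √(177 - 58)/3 = √119/3 ≈ 3.6362)
1/E = 1/(√119/3) = 3*√119/119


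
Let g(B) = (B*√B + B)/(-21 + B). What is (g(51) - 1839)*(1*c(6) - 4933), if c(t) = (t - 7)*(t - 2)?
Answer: 90707501/10 - 83929*√51/10 ≈ 9.0108e+6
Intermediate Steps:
c(t) = (-7 + t)*(-2 + t)
g(B) = (B + B^(3/2))/(-21 + B) (g(B) = (B^(3/2) + B)/(-21 + B) = (B + B^(3/2))/(-21 + B))
(g(51) - 1839)*(1*c(6) - 4933) = ((51 + 51^(3/2))/(-21 + 51) - 1839)*(1*(14 + 6² - 9*6) - 4933) = ((51 + 51*√51)/30 - 1839)*(1*(14 + 36 - 54) - 4933) = ((51 + 51*√51)/30 - 1839)*(1*(-4) - 4933) = ((17/10 + 17*√51/10) - 1839)*(-4 - 4933) = (-18373/10 + 17*√51/10)*(-4937) = 90707501/10 - 83929*√51/10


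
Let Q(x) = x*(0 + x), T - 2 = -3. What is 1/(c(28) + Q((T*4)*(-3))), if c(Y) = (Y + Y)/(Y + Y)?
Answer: 1/145 ≈ 0.0068966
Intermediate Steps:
T = -1 (T = 2 - 3 = -1)
Q(x) = x² (Q(x) = x*x = x²)
c(Y) = 1 (c(Y) = (2*Y)/((2*Y)) = (2*Y)*(1/(2*Y)) = 1)
1/(c(28) + Q((T*4)*(-3))) = 1/(1 + (-1*4*(-3))²) = 1/(1 + (-4*(-3))²) = 1/(1 + 12²) = 1/(1 + 144) = 1/145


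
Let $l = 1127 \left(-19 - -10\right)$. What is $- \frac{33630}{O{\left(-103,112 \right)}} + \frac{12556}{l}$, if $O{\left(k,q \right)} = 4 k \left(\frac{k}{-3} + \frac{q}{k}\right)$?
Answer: $\frac{253688059}{208398078} \approx 1.2173$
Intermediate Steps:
$l = -10143$ ($l = 1127 \left(-19 + 10\right) = 1127 \left(-9\right) = -10143$)
$O{\left(k,q \right)} = 4 k \left(- \frac{k}{3} + \frac{q}{k}\right)$ ($O{\left(k,q \right)} = 4 k \left(k \left(- \frac{1}{3}\right) + \frac{q}{k}\right) = 4 k \left(- \frac{k}{3} + \frac{q}{k}\right)$)
$- \frac{33630}{O{\left(-103,112 \right)}} + \frac{12556}{l} = - \frac{33630}{4 \cdot 112 - \frac{4 \left(-103\right)^{2}}{3}} + \frac{12556}{-10143} = - \frac{33630}{448 - \frac{42436}{3}} + 12556 \left(- \frac{1}{10143}\right) = - \frac{33630}{448 - \frac{42436}{3}} - \frac{12556}{10143} = - \frac{33630}{- \frac{41092}{3}} - \frac{12556}{10143} = \left(-33630\right) \left(- \frac{3}{41092}\right) - \frac{12556}{10143} = \frac{50445}{20546} - \frac{12556}{10143} = \frac{253688059}{208398078}$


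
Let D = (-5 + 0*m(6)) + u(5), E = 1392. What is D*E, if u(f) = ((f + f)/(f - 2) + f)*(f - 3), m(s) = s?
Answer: 16240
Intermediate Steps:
u(f) = (-3 + f)*(f + 2*f/(-2 + f)) (u(f) = ((2*f)/(-2 + f) + f)*(-3 + f) = (2*f/(-2 + f) + f)*(-3 + f) = (f + 2*f/(-2 + f))*(-3 + f) = (-3 + f)*(f + 2*f/(-2 + f)))
D = 35/3 (D = (-5 + 0*6) + 5²*(-3 + 5)/(-2 + 5) = (-5 + 0) + 25*2/3 = -5 + 25*(⅓)*2 = -5 + 50/3 = 35/3 ≈ 11.667)
D*E = (35/3)*1392 = 16240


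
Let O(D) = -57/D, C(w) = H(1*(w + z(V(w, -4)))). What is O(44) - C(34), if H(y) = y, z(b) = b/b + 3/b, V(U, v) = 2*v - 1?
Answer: -4747/132 ≈ -35.962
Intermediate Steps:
V(U, v) = -1 + 2*v
z(b) = 1 + 3/b
C(w) = ⅔ + w (C(w) = 1*(w + (3 + (-1 + 2*(-4)))/(-1 + 2*(-4))) = 1*(w + (3 + (-1 - 8))/(-1 - 8)) = 1*(w + (3 - 9)/(-9)) = 1*(w - ⅑*(-6)) = 1*(w + ⅔) = 1*(⅔ + w) = ⅔ + w)
O(44) - C(34) = -57/44 - (⅔ + 34) = -57*1/44 - 1*104/3 = -57/44 - 104/3 = -4747/132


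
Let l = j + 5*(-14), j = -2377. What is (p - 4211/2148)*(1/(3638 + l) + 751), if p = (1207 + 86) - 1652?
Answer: -346749671803/1279134 ≈ -2.7108e+5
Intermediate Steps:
l = -2447 (l = -2377 + 5*(-14) = -2377 - 70 = -2447)
p = -359 (p = 1293 - 1652 = -359)
(p - 4211/2148)*(1/(3638 + l) + 751) = (-359 - 4211/2148)*(1/(3638 - 2447) + 751) = (-359 - 4211*1/2148)*(1/1191 + 751) = (-359 - 4211/2148)*(1/1191 + 751) = -775343/2148*894442/1191 = -346749671803/1279134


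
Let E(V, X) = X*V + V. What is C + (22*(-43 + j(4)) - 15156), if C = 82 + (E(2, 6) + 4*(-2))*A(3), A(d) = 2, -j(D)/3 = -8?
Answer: -15480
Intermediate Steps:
E(V, X) = V + V*X (E(V, X) = V*X + V = V + V*X)
j(D) = 24 (j(D) = -3*(-8) = 24)
C = 94 (C = 82 + (2*(1 + 6) + 4*(-2))*2 = 82 + (2*7 - 8)*2 = 82 + (14 - 8)*2 = 82 + 6*2 = 82 + 12 = 94)
C + (22*(-43 + j(4)) - 15156) = 94 + (22*(-43 + 24) - 15156) = 94 + (22*(-19) - 15156) = 94 + (-418 - 15156) = 94 - 15574 = -15480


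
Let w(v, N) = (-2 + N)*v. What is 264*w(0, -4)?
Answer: 0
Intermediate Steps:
w(v, N) = v*(-2 + N)
264*w(0, -4) = 264*(0*(-2 - 4)) = 264*(0*(-6)) = 264*0 = 0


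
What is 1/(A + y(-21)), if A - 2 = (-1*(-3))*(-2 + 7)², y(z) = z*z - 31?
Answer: 1/487 ≈ 0.0020534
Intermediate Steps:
y(z) = -31 + z² (y(z) = z² - 31 = -31 + z²)
A = 77 (A = 2 + (-1*(-3))*(-2 + 7)² = 2 + 3*5² = 2 + 3*25 = 2 + 75 = 77)
1/(A + y(-21)) = 1/(77 + (-31 + (-21)²)) = 1/(77 + (-31 + 441)) = 1/(77 + 410) = 1/487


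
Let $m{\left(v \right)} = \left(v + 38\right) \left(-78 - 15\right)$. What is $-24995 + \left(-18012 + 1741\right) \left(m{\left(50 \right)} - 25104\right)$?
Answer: $541604053$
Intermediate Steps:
$m{\left(v \right)} = -3534 - 93 v$ ($m{\left(v \right)} = \left(38 + v\right) \left(-93\right) = -3534 - 93 v$)
$-24995 + \left(-18012 + 1741\right) \left(m{\left(50 \right)} - 25104\right) = -24995 + \left(-18012 + 1741\right) \left(\left(-3534 - 4650\right) - 25104\right) = -24995 - 16271 \left(\left(-3534 - 4650\right) - 25104\right) = -24995 - 16271 \left(-8184 - 25104\right) = -24995 - -541629048 = -24995 + 541629048 = 541604053$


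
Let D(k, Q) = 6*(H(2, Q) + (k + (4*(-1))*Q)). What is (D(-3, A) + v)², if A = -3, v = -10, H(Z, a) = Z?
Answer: 3136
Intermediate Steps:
D(k, Q) = 12 - 24*Q + 6*k (D(k, Q) = 6*(2 + (k + (4*(-1))*Q)) = 6*(2 + (k - 4*Q)) = 6*(2 + k - 4*Q) = 12 - 24*Q + 6*k)
(D(-3, A) + v)² = ((12 - 24*(-3) + 6*(-3)) - 10)² = ((12 + 72 - 18) - 10)² = (66 - 10)² = 56² = 3136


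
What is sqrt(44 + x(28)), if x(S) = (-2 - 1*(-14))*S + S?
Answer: 2*sqrt(102) ≈ 20.199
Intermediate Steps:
x(S) = 13*S (x(S) = (-2 + 14)*S + S = 12*S + S = 13*S)
sqrt(44 + x(28)) = sqrt(44 + 13*28) = sqrt(44 + 364) = sqrt(408) = 2*sqrt(102)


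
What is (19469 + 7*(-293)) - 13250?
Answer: 4168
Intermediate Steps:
(19469 + 7*(-293)) - 13250 = (19469 - 2051) - 13250 = 17418 - 13250 = 4168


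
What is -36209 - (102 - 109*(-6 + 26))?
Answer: -34131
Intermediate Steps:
-36209 - (102 - 109*(-6 + 26)) = -36209 - (102 - 109*20) = -36209 - (102 - 2180) = -36209 - 1*(-2078) = -36209 + 2078 = -34131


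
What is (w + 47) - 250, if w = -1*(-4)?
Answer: -199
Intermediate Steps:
w = 4
(w + 47) - 250 = (4 + 47) - 250 = 51 - 250 = -199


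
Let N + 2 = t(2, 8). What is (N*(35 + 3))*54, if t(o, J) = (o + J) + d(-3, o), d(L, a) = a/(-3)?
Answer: 15048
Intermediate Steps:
d(L, a) = -a/3 (d(L, a) = a*(-⅓) = -a/3)
t(o, J) = J + 2*o/3 (t(o, J) = (o + J) - o/3 = (J + o) - o/3 = J + 2*o/3)
N = 22/3 (N = -2 + (8 + (⅔)*2) = -2 + (8 + 4/3) = -2 + 28/3 = 22/3 ≈ 7.3333)
(N*(35 + 3))*54 = (22*(35 + 3)/3)*54 = ((22/3)*38)*54 = (836/3)*54 = 15048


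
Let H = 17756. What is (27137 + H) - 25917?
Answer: 18976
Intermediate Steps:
(27137 + H) - 25917 = (27137 + 17756) - 25917 = 44893 - 25917 = 18976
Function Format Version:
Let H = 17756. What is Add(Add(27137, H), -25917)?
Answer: 18976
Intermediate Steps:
Add(Add(27137, H), -25917) = Add(Add(27137, 17756), -25917) = Add(44893, -25917) = 18976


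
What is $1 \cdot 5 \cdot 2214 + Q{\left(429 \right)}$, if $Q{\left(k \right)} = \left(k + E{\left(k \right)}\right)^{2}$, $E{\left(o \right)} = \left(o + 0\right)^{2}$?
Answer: $34029191970$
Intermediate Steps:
$E{\left(o \right)} = o^{2}$
$Q{\left(k \right)} = \left(k + k^{2}\right)^{2}$
$1 \cdot 5 \cdot 2214 + Q{\left(429 \right)} = 1 \cdot 5 \cdot 2214 + 429^{2} \left(1 + 429\right)^{2} = 5 \cdot 2214 + 184041 \cdot 430^{2} = 11070 + 184041 \cdot 184900 = 11070 + 34029180900 = 34029191970$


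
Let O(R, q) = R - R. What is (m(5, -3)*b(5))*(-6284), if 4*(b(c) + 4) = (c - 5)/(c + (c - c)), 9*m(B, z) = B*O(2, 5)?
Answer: 0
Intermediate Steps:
O(R, q) = 0
m(B, z) = 0 (m(B, z) = (B*0)/9 = (⅑)*0 = 0)
b(c) = -4 + (-5 + c)/(4*c) (b(c) = -4 + ((c - 5)/(c + (c - c)))/4 = -4 + ((-5 + c)/(c + 0))/4 = -4 + ((-5 + c)/c)/4 = -4 + (-5 + c)/(4*c))
(m(5, -3)*b(5))*(-6284) = (0*((5/4)*(-1 - 3*5)/5))*(-6284) = (0*((5/4)*(⅕)*(-1 - 15)))*(-6284) = (0*((5/4)*(⅕)*(-16)))*(-6284) = (0*(-4))*(-6284) = 0*(-6284) = 0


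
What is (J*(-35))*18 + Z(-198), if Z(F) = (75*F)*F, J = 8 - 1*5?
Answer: 2938410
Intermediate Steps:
J = 3 (J = 8 - 5 = 3)
Z(F) = 75*F²
(J*(-35))*18 + Z(-198) = (3*(-35))*18 + 75*(-198)² = -105*18 + 75*39204 = -1890 + 2940300 = 2938410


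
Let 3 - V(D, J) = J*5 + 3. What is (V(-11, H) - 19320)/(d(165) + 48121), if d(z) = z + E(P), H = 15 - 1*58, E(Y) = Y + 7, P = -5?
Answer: -19105/48288 ≈ -0.39565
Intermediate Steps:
E(Y) = 7 + Y
H = -43 (H = 15 - 58 = -43)
V(D, J) = -5*J (V(D, J) = 3 - (J*5 + 3) = 3 - (5*J + 3) = 3 - (3 + 5*J) = 3 + (-3 - 5*J) = -5*J)
d(z) = 2 + z (d(z) = z + (7 - 5) = z + 2 = 2 + z)
(V(-11, H) - 19320)/(d(165) + 48121) = (-5*(-43) - 19320)/((2 + 165) + 48121) = (215 - 19320)/(167 + 48121) = -19105/48288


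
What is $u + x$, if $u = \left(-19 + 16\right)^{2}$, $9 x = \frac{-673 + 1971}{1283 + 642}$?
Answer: $\frac{14293}{1575} \approx 9.0749$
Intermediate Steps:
$x = \frac{118}{1575}$ ($x = \frac{\left(-673 + 1971\right) \frac{1}{1283 + 642}}{9} = \frac{1298 \cdot \frac{1}{1925}}{9} = \frac{1}{9} \cdot \frac{118}{175} = \frac{118}{1575} \approx 0.074921$)
$u = 9$ ($u = \left(-3\right)^{2} = 9$)
$u + x = 9 + \frac{118}{1575} = \frac{14293}{1575}$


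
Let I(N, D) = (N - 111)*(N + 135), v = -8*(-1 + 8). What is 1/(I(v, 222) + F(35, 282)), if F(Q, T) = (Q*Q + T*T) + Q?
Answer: 1/67591 ≈ 1.4795e-5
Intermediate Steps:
v = -56 (v = -8*7 = -56)
I(N, D) = (-111 + N)*(135 + N)
F(Q, T) = Q + Q² + T² (F(Q, T) = (Q² + T²) + Q = Q + Q² + T²)
1/(I(v, 222) + F(35, 282)) = 1/((-14985 + (-56)² + 24*(-56)) + (35 + 35² + 282²)) = 1/((-14985 + 3136 - 1344) + (35 + 1225 + 79524)) = 1/(-13193 + 80784) = 1/67591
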